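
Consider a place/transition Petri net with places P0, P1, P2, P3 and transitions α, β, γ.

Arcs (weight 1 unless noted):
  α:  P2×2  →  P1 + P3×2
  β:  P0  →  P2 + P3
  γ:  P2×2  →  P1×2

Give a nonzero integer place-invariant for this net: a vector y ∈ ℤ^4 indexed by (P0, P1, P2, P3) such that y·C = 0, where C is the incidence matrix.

y = (P0:3, P1:2, P2:2, P3:1)

Incidence matrix C (rows=places, cols=transitions):
        α    β    γ
   P0   0   -1    0
   P1   1    0    2
   P2  -2    1   -2
   P3   2    1    0

Candidate y = [3, 2, 2, 1]; check y·C column-wise:
  col α: 3·0 + 2·1 + 2·-2 + 1·2 = 0
  col β: 3·-1 + 2·0 + 2·1 + 1·1 = 0
  col γ: 3·0 + 2·2 + 2·-2 + 1·0 = 0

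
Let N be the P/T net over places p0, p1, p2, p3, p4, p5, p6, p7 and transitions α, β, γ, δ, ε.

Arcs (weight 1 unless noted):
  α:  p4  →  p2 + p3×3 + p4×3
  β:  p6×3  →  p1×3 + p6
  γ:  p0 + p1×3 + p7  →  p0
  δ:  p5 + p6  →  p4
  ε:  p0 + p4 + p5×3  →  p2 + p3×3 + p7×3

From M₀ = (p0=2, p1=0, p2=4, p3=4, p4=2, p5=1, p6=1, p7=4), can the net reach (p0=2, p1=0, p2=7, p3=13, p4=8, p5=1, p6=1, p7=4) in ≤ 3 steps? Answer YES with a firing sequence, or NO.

YES — reachable via ⟨α, α, α⟩ (3 firings)

step 1: fire α:  (p0=2, p1=0, p2=4, p3=4, p4=2, p5=1, p6=1, p7=4) → (p0=2, p1=0, p2=5, p3=7, p4=4, p5=1, p6=1, p7=4)
step 2: fire α:  (p0=2, p1=0, p2=5, p3=7, p4=4, p5=1, p6=1, p7=4) → (p0=2, p1=0, p2=6, p3=10, p4=6, p5=1, p6=1, p7=4)
step 3: fire α:  (p0=2, p1=0, p2=6, p3=10, p4=6, p5=1, p6=1, p7=4) → (p0=2, p1=0, p2=7, p3=13, p4=8, p5=1, p6=1, p7=4)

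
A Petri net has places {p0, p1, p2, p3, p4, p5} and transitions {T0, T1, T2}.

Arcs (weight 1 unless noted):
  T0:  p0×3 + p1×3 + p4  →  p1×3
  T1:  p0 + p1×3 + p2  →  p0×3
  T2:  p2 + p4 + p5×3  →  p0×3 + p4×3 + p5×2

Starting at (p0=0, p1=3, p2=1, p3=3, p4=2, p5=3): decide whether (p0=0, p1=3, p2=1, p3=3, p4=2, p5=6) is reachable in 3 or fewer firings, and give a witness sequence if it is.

NO — not reachable within 3 firings

depth 0: 1 marking
depth 1: 2 markings reached so far
depth 2: 3 markings reached so far
depth 3: 3 markings reached so far
(frontier empty at depth 3; search complete)
target is not among the 3 markings reachable within 3 steps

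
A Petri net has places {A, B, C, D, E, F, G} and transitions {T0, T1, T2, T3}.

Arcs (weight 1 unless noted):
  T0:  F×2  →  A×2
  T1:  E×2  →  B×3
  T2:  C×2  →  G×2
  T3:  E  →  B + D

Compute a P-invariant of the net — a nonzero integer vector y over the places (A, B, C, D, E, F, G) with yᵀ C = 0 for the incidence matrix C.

y = (A:0, B:2, C:0, D:1, E:3, F:0, G:0)

Incidence matrix C (rows=places, cols=transitions):
       T0   T1   T2   T3
    A   2    0    0    0
    B   0    3    0    1
    C   0    0   -2    0
    D   0    0    0    1
    E   0   -2    0   -1
    F  -2    0    0    0
    G   0    0    2    0

Candidate y = [0, 2, 0, 1, 3, 0, 0]; check y·C column-wise:
  col T0: 0·2 + 2·0 + 1·0 + 3·0 + 0·-2 = 0
  col T1: 2·3 + 1·0 + 3·-2 = 0
  col T2: 2·0 + 0·-2 + 1·0 + 3·0 + 0·2 = 0
  col T3: 2·1 + 1·1 + 3·-1 = 0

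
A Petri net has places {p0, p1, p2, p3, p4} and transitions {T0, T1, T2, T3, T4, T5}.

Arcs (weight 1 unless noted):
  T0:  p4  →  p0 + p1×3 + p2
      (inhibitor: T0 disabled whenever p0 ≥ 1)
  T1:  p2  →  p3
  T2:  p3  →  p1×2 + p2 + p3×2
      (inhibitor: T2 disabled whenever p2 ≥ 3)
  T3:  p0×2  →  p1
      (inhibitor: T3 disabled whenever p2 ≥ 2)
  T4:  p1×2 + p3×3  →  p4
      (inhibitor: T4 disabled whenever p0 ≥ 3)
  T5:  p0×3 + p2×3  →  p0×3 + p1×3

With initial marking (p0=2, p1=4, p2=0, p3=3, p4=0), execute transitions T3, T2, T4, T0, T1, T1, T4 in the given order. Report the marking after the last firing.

step 1: fire T3:  (p0=2, p1=4, p2=0, p3=3, p4=0) → (p0=0, p1=5, p2=0, p3=3, p4=0)
step 2: fire T2:  (p0=0, p1=5, p2=0, p3=3, p4=0) → (p0=0, p1=7, p2=1, p3=4, p4=0)
step 3: fire T4:  (p0=0, p1=7, p2=1, p3=4, p4=0) → (p0=0, p1=5, p2=1, p3=1, p4=1)
step 4: fire T0:  (p0=0, p1=5, p2=1, p3=1, p4=1) → (p0=1, p1=8, p2=2, p3=1, p4=0)
step 5: fire T1:  (p0=1, p1=8, p2=2, p3=1, p4=0) → (p0=1, p1=8, p2=1, p3=2, p4=0)
step 6: fire T1:  (p0=1, p1=8, p2=1, p3=2, p4=0) → (p0=1, p1=8, p2=0, p3=3, p4=0)
step 7: fire T4:  (p0=1, p1=8, p2=0, p3=3, p4=0) → (p0=1, p1=6, p2=0, p3=0, p4=1)

(p0=1, p1=6, p2=0, p3=0, p4=1)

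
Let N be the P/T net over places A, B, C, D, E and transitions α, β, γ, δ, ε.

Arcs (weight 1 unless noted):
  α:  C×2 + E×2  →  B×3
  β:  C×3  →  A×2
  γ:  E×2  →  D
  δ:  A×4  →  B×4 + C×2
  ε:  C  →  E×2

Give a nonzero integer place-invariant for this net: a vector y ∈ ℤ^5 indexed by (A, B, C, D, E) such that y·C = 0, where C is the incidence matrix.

Incidence matrix C (rows=places, cols=transitions):
        α    β    γ    δ    ε
    A   0    2    0   -4    0
    B   3    0    0    4    0
    C  -2   -3    0    2   -1
    D   0    0    1    0    0
    E  -2    0   -2    0    2

Candidate y = [3, 2, 2, 2, 1]; check y·C column-wise:
  col α: 3·0 + 2·3 + 2·-2 + 2·0 + 1·-2 = 0
  col β: 3·2 + 2·0 + 2·-3 + 2·0 + 1·0 = 0
  col γ: 3·0 + 2·0 + 2·0 + 2·1 + 1·-2 = 0
  col δ: 3·-4 + 2·4 + 2·2 + 2·0 + 1·0 = 0
  col ε: 3·0 + 2·0 + 2·-1 + 2·0 + 1·2 = 0

y = (A:3, B:2, C:2, D:2, E:1)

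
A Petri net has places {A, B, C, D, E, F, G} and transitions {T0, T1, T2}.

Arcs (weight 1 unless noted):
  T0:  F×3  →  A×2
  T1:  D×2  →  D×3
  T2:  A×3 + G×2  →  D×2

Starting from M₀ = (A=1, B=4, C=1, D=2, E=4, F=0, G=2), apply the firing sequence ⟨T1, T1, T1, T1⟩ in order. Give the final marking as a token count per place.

(A=1, B=4, C=1, D=6, E=4, F=0, G=2)

step 1: fire T1:  (A=1, B=4, C=1, D=2, E=4, F=0, G=2) → (A=1, B=4, C=1, D=3, E=4, F=0, G=2)
step 2: fire T1:  (A=1, B=4, C=1, D=3, E=4, F=0, G=2) → (A=1, B=4, C=1, D=4, E=4, F=0, G=2)
step 3: fire T1:  (A=1, B=4, C=1, D=4, E=4, F=0, G=2) → (A=1, B=4, C=1, D=5, E=4, F=0, G=2)
step 4: fire T1:  (A=1, B=4, C=1, D=5, E=4, F=0, G=2) → (A=1, B=4, C=1, D=6, E=4, F=0, G=2)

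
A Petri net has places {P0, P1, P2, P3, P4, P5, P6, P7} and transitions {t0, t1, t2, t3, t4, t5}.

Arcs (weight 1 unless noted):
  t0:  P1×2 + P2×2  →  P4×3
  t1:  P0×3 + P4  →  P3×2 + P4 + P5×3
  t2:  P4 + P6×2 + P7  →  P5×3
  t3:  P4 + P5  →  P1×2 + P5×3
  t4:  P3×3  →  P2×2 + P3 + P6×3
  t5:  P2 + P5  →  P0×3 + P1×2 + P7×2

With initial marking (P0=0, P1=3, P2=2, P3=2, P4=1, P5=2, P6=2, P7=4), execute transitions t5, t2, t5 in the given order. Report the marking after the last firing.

(P0=6, P1=7, P2=0, P3=2, P4=0, P5=3, P6=0, P7=7)

step 1: fire t5:  (P0=0, P1=3, P2=2, P3=2, P4=1, P5=2, P6=2, P7=4) → (P0=3, P1=5, P2=1, P3=2, P4=1, P5=1, P6=2, P7=6)
step 2: fire t2:  (P0=3, P1=5, P2=1, P3=2, P4=1, P5=1, P6=2, P7=6) → (P0=3, P1=5, P2=1, P3=2, P4=0, P5=4, P6=0, P7=5)
step 3: fire t5:  (P0=3, P1=5, P2=1, P3=2, P4=0, P5=4, P6=0, P7=5) → (P0=6, P1=7, P2=0, P3=2, P4=0, P5=3, P6=0, P7=7)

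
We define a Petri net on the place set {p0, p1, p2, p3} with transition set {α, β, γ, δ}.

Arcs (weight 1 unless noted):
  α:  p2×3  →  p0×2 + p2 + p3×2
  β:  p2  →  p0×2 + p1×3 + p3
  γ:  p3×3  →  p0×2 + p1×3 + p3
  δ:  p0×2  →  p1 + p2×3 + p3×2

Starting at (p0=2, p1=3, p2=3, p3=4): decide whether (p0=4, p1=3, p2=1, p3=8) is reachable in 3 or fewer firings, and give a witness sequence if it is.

NO — not reachable within 3 firings

depth 0: 1 marking
depth 1: 5 markings reached so far
depth 2: 12 markings reached so far
depth 3: 26 markings reached so far
target is not among the 26 markings reachable within 3 steps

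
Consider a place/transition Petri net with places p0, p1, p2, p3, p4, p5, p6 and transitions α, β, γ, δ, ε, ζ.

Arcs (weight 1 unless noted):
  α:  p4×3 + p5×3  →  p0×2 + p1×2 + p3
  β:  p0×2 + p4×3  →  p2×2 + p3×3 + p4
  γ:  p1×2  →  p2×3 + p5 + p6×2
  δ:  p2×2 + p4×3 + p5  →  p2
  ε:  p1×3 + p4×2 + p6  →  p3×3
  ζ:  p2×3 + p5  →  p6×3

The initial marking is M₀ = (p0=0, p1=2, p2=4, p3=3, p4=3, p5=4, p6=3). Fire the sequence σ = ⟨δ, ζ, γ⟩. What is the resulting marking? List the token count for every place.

(p0=0, p1=0, p2=3, p3=3, p4=0, p5=3, p6=8)

step 1: fire δ:  (p0=0, p1=2, p2=4, p3=3, p4=3, p5=4, p6=3) → (p0=0, p1=2, p2=3, p3=3, p4=0, p5=3, p6=3)
step 2: fire ζ:  (p0=0, p1=2, p2=3, p3=3, p4=0, p5=3, p6=3) → (p0=0, p1=2, p2=0, p3=3, p4=0, p5=2, p6=6)
step 3: fire γ:  (p0=0, p1=2, p2=0, p3=3, p4=0, p5=2, p6=6) → (p0=0, p1=0, p2=3, p3=3, p4=0, p5=3, p6=8)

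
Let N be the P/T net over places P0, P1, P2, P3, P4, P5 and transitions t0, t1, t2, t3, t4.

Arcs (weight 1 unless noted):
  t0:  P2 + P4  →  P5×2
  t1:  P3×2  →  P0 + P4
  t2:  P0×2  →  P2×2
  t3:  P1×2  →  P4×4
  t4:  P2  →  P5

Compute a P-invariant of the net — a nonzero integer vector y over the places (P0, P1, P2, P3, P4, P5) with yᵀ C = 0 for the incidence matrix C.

Incidence matrix C (rows=places, cols=transitions):
       t0   t1   t2   t3   t4
   P0   0    1   -2    0    0
   P1   0    0    0   -2    0
   P2  -1    0    2    0   -1
   P3   0   -2    0    0    0
   P4  -1    1    0    4    0
   P5   2    0    0    0    1

Candidate y = [1, 2, 1, 1, 1, 1]; check y·C column-wise:
  col t0: 1·0 + 2·0 + 1·-1 + 1·0 + 1·-1 + 1·2 = 0
  col t1: 1·1 + 2·0 + 1·0 + 1·-2 + 1·1 + 1·0 = 0
  col t2: 1·-2 + 2·0 + 1·2 + 1·0 + 1·0 + 1·0 = 0
  col t3: 1·0 + 2·-2 + 1·0 + 1·0 + 1·4 + 1·0 = 0
  col t4: 1·0 + 2·0 + 1·-1 + 1·0 + 1·0 + 1·1 = 0

y = (P0:1, P1:2, P2:1, P3:1, P4:1, P5:1)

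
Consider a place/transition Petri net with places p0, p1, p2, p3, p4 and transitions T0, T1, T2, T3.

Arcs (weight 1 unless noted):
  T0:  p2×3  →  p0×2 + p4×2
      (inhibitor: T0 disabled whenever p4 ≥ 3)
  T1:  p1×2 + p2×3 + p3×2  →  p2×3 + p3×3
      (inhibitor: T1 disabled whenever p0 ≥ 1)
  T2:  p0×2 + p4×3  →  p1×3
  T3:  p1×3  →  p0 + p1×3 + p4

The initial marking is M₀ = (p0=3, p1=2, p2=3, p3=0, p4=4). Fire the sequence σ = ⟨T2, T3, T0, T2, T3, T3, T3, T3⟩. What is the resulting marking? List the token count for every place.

step 1: fire T2:  (p0=3, p1=2, p2=3, p3=0, p4=4) → (p0=1, p1=5, p2=3, p3=0, p4=1)
step 2: fire T3:  (p0=1, p1=5, p2=3, p3=0, p4=1) → (p0=2, p1=5, p2=3, p3=0, p4=2)
step 3: fire T0:  (p0=2, p1=5, p2=3, p3=0, p4=2) → (p0=4, p1=5, p2=0, p3=0, p4=4)
step 4: fire T2:  (p0=4, p1=5, p2=0, p3=0, p4=4) → (p0=2, p1=8, p2=0, p3=0, p4=1)
step 5: fire T3:  (p0=2, p1=8, p2=0, p3=0, p4=1) → (p0=3, p1=8, p2=0, p3=0, p4=2)
step 6: fire T3:  (p0=3, p1=8, p2=0, p3=0, p4=2) → (p0=4, p1=8, p2=0, p3=0, p4=3)
step 7: fire T3:  (p0=4, p1=8, p2=0, p3=0, p4=3) → (p0=5, p1=8, p2=0, p3=0, p4=4)
step 8: fire T3:  (p0=5, p1=8, p2=0, p3=0, p4=4) → (p0=6, p1=8, p2=0, p3=0, p4=5)

(p0=6, p1=8, p2=0, p3=0, p4=5)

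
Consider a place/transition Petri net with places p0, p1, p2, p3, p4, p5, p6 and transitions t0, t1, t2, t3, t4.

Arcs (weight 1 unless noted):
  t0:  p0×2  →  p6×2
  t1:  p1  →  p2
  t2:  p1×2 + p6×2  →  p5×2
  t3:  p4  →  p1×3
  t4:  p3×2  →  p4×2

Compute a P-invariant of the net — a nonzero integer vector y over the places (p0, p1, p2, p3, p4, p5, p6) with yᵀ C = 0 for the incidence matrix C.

Incidence matrix C (rows=places, cols=transitions):
       t0   t1   t2   t3   t4
   p0  -2    0    0    0    0
   p1   0   -1   -2    3    0
   p2   0    1    0    0    0
   p3   0    0    0    0   -2
   p4   0    0    0   -1    2
   p5   0    0    2    0    0
   p6   2    0   -2    0    0

Candidate y = [0, 1, 1, 3, 3, 1, 0]; check y·C column-wise:
  col t0: 0·-2 + 1·0 + 1·0 + 3·0 + 3·0 + 1·0 + 0·2 = 0
  col t1: 1·-1 + 1·1 + 3·0 + 3·0 + 1·0 = 0
  col t2: 1·-2 + 1·0 + 3·0 + 3·0 + 1·2 + 0·-2 = 0
  col t3: 1·3 + 1·0 + 3·0 + 3·-1 + 1·0 = 0
  col t4: 1·0 + 1·0 + 3·-2 + 3·2 + 1·0 = 0

y = (p0:0, p1:1, p2:1, p3:3, p4:3, p5:1, p6:0)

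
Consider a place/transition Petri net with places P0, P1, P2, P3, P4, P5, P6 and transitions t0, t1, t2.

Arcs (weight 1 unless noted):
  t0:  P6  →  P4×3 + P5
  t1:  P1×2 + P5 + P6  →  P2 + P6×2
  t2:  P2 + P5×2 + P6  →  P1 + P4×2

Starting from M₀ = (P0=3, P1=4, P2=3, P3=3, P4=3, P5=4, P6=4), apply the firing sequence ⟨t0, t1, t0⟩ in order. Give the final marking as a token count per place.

(P0=3, P1=2, P2=4, P3=3, P4=9, P5=5, P6=3)

step 1: fire t0:  (P0=3, P1=4, P2=3, P3=3, P4=3, P5=4, P6=4) → (P0=3, P1=4, P2=3, P3=3, P4=6, P5=5, P6=3)
step 2: fire t1:  (P0=3, P1=4, P2=3, P3=3, P4=6, P5=5, P6=3) → (P0=3, P1=2, P2=4, P3=3, P4=6, P5=4, P6=4)
step 3: fire t0:  (P0=3, P1=2, P2=4, P3=3, P4=6, P5=4, P6=4) → (P0=3, P1=2, P2=4, P3=3, P4=9, P5=5, P6=3)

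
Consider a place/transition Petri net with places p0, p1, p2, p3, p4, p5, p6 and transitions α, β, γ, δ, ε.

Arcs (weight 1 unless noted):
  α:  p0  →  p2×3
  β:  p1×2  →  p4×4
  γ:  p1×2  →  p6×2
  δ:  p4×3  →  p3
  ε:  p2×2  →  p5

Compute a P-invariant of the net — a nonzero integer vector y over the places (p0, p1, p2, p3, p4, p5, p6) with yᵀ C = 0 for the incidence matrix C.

Incidence matrix C (rows=places, cols=transitions):
        α    β    γ    δ    ε
   p0  -1    0    0    0    0
   p1   0   -2   -2    0    0
   p2   3    0    0    0   -2
   p3   0    0    0    1    0
   p4   0    4    0   -3    0
   p5   0    0    0    0    1
   p6   0    0    2    0    0

Candidate y = [3, 0, 1, 0, 0, 2, 0]; check y·C column-wise:
  col α: 3·-1 + 1·3 + 2·0 = 0
  col β: 3·0 + 0·-2 + 1·0 + 0·4 + 2·0 = 0
  col γ: 3·0 + 0·-2 + 1·0 + 2·0 + 0·2 = 0
  col δ: 3·0 + 1·0 + 0·1 + 0·-3 + 2·0 = 0
  col ε: 3·0 + 1·-2 + 2·1 = 0

y = (p0:3, p1:0, p2:1, p3:0, p4:0, p5:2, p6:0)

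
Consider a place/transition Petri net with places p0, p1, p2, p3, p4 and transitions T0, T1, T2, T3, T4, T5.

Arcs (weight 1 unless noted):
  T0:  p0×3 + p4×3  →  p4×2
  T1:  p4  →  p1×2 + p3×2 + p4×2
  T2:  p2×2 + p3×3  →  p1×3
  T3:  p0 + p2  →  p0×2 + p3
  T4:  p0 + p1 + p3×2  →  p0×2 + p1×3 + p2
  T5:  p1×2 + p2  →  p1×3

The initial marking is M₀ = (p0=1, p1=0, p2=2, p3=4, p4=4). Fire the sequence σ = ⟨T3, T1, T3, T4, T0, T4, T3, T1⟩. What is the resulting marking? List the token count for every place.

step 1: fire T3:  (p0=1, p1=0, p2=2, p3=4, p4=4) → (p0=2, p1=0, p2=1, p3=5, p4=4)
step 2: fire T1:  (p0=2, p1=0, p2=1, p3=5, p4=4) → (p0=2, p1=2, p2=1, p3=7, p4=5)
step 3: fire T3:  (p0=2, p1=2, p2=1, p3=7, p4=5) → (p0=3, p1=2, p2=0, p3=8, p4=5)
step 4: fire T4:  (p0=3, p1=2, p2=0, p3=8, p4=5) → (p0=4, p1=4, p2=1, p3=6, p4=5)
step 5: fire T0:  (p0=4, p1=4, p2=1, p3=6, p4=5) → (p0=1, p1=4, p2=1, p3=6, p4=4)
step 6: fire T4:  (p0=1, p1=4, p2=1, p3=6, p4=4) → (p0=2, p1=6, p2=2, p3=4, p4=4)
step 7: fire T3:  (p0=2, p1=6, p2=2, p3=4, p4=4) → (p0=3, p1=6, p2=1, p3=5, p4=4)
step 8: fire T1:  (p0=3, p1=6, p2=1, p3=5, p4=4) → (p0=3, p1=8, p2=1, p3=7, p4=5)

(p0=3, p1=8, p2=1, p3=7, p4=5)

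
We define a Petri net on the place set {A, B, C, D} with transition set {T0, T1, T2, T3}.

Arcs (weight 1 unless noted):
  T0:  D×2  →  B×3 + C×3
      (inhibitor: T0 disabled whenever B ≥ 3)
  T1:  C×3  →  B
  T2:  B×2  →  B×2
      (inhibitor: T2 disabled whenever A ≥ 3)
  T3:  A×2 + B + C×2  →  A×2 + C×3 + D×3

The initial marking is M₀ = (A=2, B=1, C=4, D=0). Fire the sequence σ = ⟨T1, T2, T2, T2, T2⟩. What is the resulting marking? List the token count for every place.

step 1: fire T1:  (A=2, B=1, C=4, D=0) → (A=2, B=2, C=1, D=0)
step 2: fire T2:  (A=2, B=2, C=1, D=0) → (A=2, B=2, C=1, D=0)
step 3: fire T2:  (A=2, B=2, C=1, D=0) → (A=2, B=2, C=1, D=0)
step 4: fire T2:  (A=2, B=2, C=1, D=0) → (A=2, B=2, C=1, D=0)
step 5: fire T2:  (A=2, B=2, C=1, D=0) → (A=2, B=2, C=1, D=0)

(A=2, B=2, C=1, D=0)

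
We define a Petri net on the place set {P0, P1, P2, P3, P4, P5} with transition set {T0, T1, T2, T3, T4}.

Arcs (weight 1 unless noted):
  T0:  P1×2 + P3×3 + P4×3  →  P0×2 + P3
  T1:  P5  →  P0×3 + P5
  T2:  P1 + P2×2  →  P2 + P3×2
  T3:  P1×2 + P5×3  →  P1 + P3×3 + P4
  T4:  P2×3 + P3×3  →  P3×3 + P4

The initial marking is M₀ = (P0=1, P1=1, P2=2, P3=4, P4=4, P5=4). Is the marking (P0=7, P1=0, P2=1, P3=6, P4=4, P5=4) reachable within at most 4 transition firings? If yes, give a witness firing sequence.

step 1: fire T1:  (P0=1, P1=1, P2=2, P3=4, P4=4, P5=4) → (P0=4, P1=1, P2=2, P3=4, P4=4, P5=4)
step 2: fire T1:  (P0=4, P1=1, P2=2, P3=4, P4=4, P5=4) → (P0=7, P1=1, P2=2, P3=4, P4=4, P5=4)
step 3: fire T2:  (P0=7, P1=1, P2=2, P3=4, P4=4, P5=4) → (P0=7, P1=0, P2=1, P3=6, P4=4, P5=4)

YES — reachable via ⟨T1, T1, T2⟩ (3 firings)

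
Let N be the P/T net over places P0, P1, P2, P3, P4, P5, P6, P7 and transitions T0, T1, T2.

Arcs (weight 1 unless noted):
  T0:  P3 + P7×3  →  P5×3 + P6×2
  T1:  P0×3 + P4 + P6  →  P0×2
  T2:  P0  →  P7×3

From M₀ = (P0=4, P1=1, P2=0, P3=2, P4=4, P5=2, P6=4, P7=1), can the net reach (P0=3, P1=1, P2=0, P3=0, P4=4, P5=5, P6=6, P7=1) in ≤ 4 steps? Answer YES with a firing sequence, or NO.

depth 0: 1 marking
depth 1: 3 markings reached so far
depth 2: 7 markings reached so far
depth 3: 12 markings reached so far
depth 4: 19 markings reached so far
target is not among the 19 markings reachable within 4 steps

NO — not reachable within 4 firings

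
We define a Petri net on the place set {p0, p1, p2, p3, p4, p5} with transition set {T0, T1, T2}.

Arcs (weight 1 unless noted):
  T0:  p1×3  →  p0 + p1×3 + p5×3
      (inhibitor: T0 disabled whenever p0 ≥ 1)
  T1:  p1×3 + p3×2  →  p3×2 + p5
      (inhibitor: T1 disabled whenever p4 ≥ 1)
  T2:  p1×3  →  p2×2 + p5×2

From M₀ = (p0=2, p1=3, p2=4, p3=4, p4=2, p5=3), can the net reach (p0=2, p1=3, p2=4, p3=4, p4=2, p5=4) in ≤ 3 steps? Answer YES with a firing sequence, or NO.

depth 0: 1 marking
depth 1: 2 markings reached so far
depth 2: 2 markings reached so far
(frontier empty at depth 2; search complete)
target is not among the 2 markings reachable within 3 steps

NO — not reachable within 3 firings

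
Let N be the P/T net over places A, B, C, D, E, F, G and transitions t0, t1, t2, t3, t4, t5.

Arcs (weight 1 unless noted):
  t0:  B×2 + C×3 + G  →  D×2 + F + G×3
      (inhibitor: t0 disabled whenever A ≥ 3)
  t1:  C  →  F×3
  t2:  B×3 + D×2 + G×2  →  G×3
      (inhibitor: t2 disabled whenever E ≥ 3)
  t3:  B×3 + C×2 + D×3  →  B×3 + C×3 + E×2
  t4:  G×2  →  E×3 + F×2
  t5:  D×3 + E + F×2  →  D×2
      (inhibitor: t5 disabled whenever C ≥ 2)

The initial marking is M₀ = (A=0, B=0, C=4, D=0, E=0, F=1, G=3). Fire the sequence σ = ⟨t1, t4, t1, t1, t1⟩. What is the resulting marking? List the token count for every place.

step 1: fire t1:  (A=0, B=0, C=4, D=0, E=0, F=1, G=3) → (A=0, B=0, C=3, D=0, E=0, F=4, G=3)
step 2: fire t4:  (A=0, B=0, C=3, D=0, E=0, F=4, G=3) → (A=0, B=0, C=3, D=0, E=3, F=6, G=1)
step 3: fire t1:  (A=0, B=0, C=3, D=0, E=3, F=6, G=1) → (A=0, B=0, C=2, D=0, E=3, F=9, G=1)
step 4: fire t1:  (A=0, B=0, C=2, D=0, E=3, F=9, G=1) → (A=0, B=0, C=1, D=0, E=3, F=12, G=1)
step 5: fire t1:  (A=0, B=0, C=1, D=0, E=3, F=12, G=1) → (A=0, B=0, C=0, D=0, E=3, F=15, G=1)

(A=0, B=0, C=0, D=0, E=3, F=15, G=1)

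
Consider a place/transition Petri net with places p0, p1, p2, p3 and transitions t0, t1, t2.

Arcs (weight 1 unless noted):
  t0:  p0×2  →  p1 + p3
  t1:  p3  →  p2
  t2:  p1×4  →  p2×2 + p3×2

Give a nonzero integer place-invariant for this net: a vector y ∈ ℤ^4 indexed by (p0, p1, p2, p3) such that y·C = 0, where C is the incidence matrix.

y = (p0:1, p1:1, p2:1, p3:1)

Incidence matrix C (rows=places, cols=transitions):
       t0   t1   t2
   p0  -2    0    0
   p1   1    0   -4
   p2   0    1    2
   p3   1   -1    2

Candidate y = [1, 1, 1, 1]; check y·C column-wise:
  col t0: 1·-2 + 1·1 + 1·0 + 1·1 = 0
  col t1: 1·0 + 1·0 + 1·1 + 1·-1 = 0
  col t2: 1·0 + 1·-4 + 1·2 + 1·2 = 0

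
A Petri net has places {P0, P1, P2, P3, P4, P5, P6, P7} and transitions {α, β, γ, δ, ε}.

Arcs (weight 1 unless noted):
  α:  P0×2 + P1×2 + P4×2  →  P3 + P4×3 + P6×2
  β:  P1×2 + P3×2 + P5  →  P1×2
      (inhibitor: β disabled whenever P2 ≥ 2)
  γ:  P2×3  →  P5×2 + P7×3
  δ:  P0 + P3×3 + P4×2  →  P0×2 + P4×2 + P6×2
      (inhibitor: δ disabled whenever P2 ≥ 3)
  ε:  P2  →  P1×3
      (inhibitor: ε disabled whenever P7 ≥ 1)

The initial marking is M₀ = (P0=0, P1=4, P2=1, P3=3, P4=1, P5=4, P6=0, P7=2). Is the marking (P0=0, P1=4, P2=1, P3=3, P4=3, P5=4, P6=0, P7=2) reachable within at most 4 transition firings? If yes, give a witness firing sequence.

depth 0: 1 marking
depth 1: 2 markings reached so far
depth 2: 2 markings reached so far
(frontier empty at depth 2; search complete)
target is not among the 2 markings reachable within 4 steps

NO — not reachable within 4 firings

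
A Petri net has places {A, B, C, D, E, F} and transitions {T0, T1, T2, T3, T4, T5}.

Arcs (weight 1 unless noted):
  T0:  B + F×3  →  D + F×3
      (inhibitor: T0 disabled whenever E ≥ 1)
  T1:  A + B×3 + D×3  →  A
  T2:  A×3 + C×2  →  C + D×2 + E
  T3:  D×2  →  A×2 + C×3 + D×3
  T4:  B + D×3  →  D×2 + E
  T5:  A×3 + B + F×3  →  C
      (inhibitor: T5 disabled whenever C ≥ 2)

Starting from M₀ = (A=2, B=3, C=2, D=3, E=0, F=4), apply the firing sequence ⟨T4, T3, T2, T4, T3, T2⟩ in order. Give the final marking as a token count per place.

step 1: fire T4:  (A=2, B=3, C=2, D=3, E=0, F=4) → (A=2, B=2, C=2, D=2, E=1, F=4)
step 2: fire T3:  (A=2, B=2, C=2, D=2, E=1, F=4) → (A=4, B=2, C=5, D=3, E=1, F=4)
step 3: fire T2:  (A=4, B=2, C=5, D=3, E=1, F=4) → (A=1, B=2, C=4, D=5, E=2, F=4)
step 4: fire T4:  (A=1, B=2, C=4, D=5, E=2, F=4) → (A=1, B=1, C=4, D=4, E=3, F=4)
step 5: fire T3:  (A=1, B=1, C=4, D=4, E=3, F=4) → (A=3, B=1, C=7, D=5, E=3, F=4)
step 6: fire T2:  (A=3, B=1, C=7, D=5, E=3, F=4) → (A=0, B=1, C=6, D=7, E=4, F=4)

(A=0, B=1, C=6, D=7, E=4, F=4)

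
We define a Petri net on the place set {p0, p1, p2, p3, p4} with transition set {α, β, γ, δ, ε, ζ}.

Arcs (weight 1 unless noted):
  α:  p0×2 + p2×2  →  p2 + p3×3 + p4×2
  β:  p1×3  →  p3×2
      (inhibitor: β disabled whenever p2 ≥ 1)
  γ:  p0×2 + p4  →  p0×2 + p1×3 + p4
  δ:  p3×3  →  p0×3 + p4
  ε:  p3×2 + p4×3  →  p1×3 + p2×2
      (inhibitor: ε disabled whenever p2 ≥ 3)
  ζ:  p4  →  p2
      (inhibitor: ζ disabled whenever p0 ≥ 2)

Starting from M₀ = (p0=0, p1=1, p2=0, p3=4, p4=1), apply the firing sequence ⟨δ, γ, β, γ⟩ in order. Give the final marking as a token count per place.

(p0=3, p1=4, p2=0, p3=3, p4=2)

step 1: fire δ:  (p0=0, p1=1, p2=0, p3=4, p4=1) → (p0=3, p1=1, p2=0, p3=1, p4=2)
step 2: fire γ:  (p0=3, p1=1, p2=0, p3=1, p4=2) → (p0=3, p1=4, p2=0, p3=1, p4=2)
step 3: fire β:  (p0=3, p1=4, p2=0, p3=1, p4=2) → (p0=3, p1=1, p2=0, p3=3, p4=2)
step 4: fire γ:  (p0=3, p1=1, p2=0, p3=3, p4=2) → (p0=3, p1=4, p2=0, p3=3, p4=2)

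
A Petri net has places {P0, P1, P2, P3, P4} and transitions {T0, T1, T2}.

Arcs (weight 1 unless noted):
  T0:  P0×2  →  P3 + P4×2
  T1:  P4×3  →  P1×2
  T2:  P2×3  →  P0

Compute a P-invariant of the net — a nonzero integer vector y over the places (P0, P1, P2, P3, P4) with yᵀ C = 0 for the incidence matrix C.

Incidence matrix C (rows=places, cols=transitions):
       T0   T1   T2
   P0  -2    0    1
   P1   0    2    0
   P2   0    0   -3
   P3   1    0    0
   P4   2   -3    0

Candidate y = [3, 0, 1, 6, 0]; check y·C column-wise:
  col T0: 3·-2 + 1·0 + 6·1 + 0·2 = 0
  col T1: 3·0 + 0·2 + 1·0 + 6·0 + 0·-3 = 0
  col T2: 3·1 + 1·-3 + 6·0 = 0

y = (P0:3, P1:0, P2:1, P3:6, P4:0)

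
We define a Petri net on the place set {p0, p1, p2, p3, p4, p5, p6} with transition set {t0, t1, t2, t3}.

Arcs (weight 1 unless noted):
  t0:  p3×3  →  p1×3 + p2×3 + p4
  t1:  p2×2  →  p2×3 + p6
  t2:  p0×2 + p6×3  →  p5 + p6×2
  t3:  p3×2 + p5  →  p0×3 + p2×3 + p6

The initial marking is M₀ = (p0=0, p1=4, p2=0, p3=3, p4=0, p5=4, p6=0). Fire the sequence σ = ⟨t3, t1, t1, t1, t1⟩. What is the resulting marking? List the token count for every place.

(p0=3, p1=4, p2=7, p3=1, p4=0, p5=3, p6=5)

step 1: fire t3:  (p0=0, p1=4, p2=0, p3=3, p4=0, p5=4, p6=0) → (p0=3, p1=4, p2=3, p3=1, p4=0, p5=3, p6=1)
step 2: fire t1:  (p0=3, p1=4, p2=3, p3=1, p4=0, p5=3, p6=1) → (p0=3, p1=4, p2=4, p3=1, p4=0, p5=3, p6=2)
step 3: fire t1:  (p0=3, p1=4, p2=4, p3=1, p4=0, p5=3, p6=2) → (p0=3, p1=4, p2=5, p3=1, p4=0, p5=3, p6=3)
step 4: fire t1:  (p0=3, p1=4, p2=5, p3=1, p4=0, p5=3, p6=3) → (p0=3, p1=4, p2=6, p3=1, p4=0, p5=3, p6=4)
step 5: fire t1:  (p0=3, p1=4, p2=6, p3=1, p4=0, p5=3, p6=4) → (p0=3, p1=4, p2=7, p3=1, p4=0, p5=3, p6=5)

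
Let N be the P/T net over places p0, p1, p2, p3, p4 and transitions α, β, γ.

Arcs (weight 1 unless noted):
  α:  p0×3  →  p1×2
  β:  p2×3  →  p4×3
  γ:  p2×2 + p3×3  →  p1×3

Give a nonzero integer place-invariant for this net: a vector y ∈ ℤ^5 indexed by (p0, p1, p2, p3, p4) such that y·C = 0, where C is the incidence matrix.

y = (p0:2, p1:3, p2:0, p3:3, p4:0)

Incidence matrix C (rows=places, cols=transitions):
        α    β    γ
   p0  -3    0    0
   p1   2    0    3
   p2   0   -3   -2
   p3   0    0   -3
   p4   0    3    0

Candidate y = [2, 3, 0, 3, 0]; check y·C column-wise:
  col α: 2·-3 + 3·2 + 3·0 = 0
  col β: 2·0 + 3·0 + 0·-3 + 3·0 + 0·3 = 0
  col γ: 2·0 + 3·3 + 0·-2 + 3·-3 = 0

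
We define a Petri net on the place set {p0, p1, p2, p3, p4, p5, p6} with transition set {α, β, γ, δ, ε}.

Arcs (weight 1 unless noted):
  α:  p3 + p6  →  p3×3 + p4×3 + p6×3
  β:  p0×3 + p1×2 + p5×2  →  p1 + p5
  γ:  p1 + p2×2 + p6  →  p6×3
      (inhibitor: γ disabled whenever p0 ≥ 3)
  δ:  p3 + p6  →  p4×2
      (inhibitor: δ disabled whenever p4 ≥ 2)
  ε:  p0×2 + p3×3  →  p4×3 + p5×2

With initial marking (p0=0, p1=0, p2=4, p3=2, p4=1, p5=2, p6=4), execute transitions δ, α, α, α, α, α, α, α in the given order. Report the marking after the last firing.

(p0=0, p1=0, p2=4, p3=15, p4=24, p5=2, p6=17)

step 1: fire δ:  (p0=0, p1=0, p2=4, p3=2, p4=1, p5=2, p6=4) → (p0=0, p1=0, p2=4, p3=1, p4=3, p5=2, p6=3)
step 2: fire α:  (p0=0, p1=0, p2=4, p3=1, p4=3, p5=2, p6=3) → (p0=0, p1=0, p2=4, p3=3, p4=6, p5=2, p6=5)
step 3: fire α:  (p0=0, p1=0, p2=4, p3=3, p4=6, p5=2, p6=5) → (p0=0, p1=0, p2=4, p3=5, p4=9, p5=2, p6=7)
step 4: fire α:  (p0=0, p1=0, p2=4, p3=5, p4=9, p5=2, p6=7) → (p0=0, p1=0, p2=4, p3=7, p4=12, p5=2, p6=9)
step 5: fire α:  (p0=0, p1=0, p2=4, p3=7, p4=12, p5=2, p6=9) → (p0=0, p1=0, p2=4, p3=9, p4=15, p5=2, p6=11)
step 6: fire α:  (p0=0, p1=0, p2=4, p3=9, p4=15, p5=2, p6=11) → (p0=0, p1=0, p2=4, p3=11, p4=18, p5=2, p6=13)
step 7: fire α:  (p0=0, p1=0, p2=4, p3=11, p4=18, p5=2, p6=13) → (p0=0, p1=0, p2=4, p3=13, p4=21, p5=2, p6=15)
step 8: fire α:  (p0=0, p1=0, p2=4, p3=13, p4=21, p5=2, p6=15) → (p0=0, p1=0, p2=4, p3=15, p4=24, p5=2, p6=17)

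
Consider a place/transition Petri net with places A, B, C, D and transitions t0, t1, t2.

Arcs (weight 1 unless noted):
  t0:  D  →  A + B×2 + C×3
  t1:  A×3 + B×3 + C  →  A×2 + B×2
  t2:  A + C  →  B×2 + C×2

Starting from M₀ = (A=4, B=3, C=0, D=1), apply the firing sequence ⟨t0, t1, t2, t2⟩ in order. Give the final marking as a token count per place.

(A=2, B=8, C=4, D=0)

step 1: fire t0:  (A=4, B=3, C=0, D=1) → (A=5, B=5, C=3, D=0)
step 2: fire t1:  (A=5, B=5, C=3, D=0) → (A=4, B=4, C=2, D=0)
step 3: fire t2:  (A=4, B=4, C=2, D=0) → (A=3, B=6, C=3, D=0)
step 4: fire t2:  (A=3, B=6, C=3, D=0) → (A=2, B=8, C=4, D=0)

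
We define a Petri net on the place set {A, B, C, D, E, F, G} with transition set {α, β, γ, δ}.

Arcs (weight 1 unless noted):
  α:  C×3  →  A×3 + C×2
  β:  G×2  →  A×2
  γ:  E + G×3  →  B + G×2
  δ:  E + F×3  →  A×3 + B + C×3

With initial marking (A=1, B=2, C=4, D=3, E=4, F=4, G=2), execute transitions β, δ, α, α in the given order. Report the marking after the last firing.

(A=12, B=3, C=5, D=3, E=3, F=1, G=0)

step 1: fire β:  (A=1, B=2, C=4, D=3, E=4, F=4, G=2) → (A=3, B=2, C=4, D=3, E=4, F=4, G=0)
step 2: fire δ:  (A=3, B=2, C=4, D=3, E=4, F=4, G=0) → (A=6, B=3, C=7, D=3, E=3, F=1, G=0)
step 3: fire α:  (A=6, B=3, C=7, D=3, E=3, F=1, G=0) → (A=9, B=3, C=6, D=3, E=3, F=1, G=0)
step 4: fire α:  (A=9, B=3, C=6, D=3, E=3, F=1, G=0) → (A=12, B=3, C=5, D=3, E=3, F=1, G=0)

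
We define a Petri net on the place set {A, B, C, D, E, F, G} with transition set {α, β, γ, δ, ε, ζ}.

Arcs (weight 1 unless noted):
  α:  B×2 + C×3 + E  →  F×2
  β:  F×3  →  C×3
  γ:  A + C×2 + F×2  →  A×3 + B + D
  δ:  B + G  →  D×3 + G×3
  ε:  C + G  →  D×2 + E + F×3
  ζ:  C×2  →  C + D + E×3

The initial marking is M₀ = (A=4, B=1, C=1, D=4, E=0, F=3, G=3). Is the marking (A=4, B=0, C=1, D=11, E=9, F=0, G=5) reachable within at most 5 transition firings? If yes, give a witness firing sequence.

depth 0: 1 marking
depth 1: 4 markings reached so far
depth 2: 8 markings reached so far
depth 3: 15 markings reached so far
depth 4: 28 markings reached so far
depth 5: 45 markings reached so far
target is not among the 45 markings reachable within 5 steps

NO — not reachable within 5 firings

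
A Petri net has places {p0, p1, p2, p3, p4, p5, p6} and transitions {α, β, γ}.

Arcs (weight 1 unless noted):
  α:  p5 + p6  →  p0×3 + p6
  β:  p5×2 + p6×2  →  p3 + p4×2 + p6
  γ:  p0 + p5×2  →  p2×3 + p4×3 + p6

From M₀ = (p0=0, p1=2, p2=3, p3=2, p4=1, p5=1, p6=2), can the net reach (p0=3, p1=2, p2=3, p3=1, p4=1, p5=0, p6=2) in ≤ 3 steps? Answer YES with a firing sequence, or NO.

depth 0: 1 marking
depth 1: 2 markings reached so far
depth 2: 2 markings reached so far
(frontier empty at depth 2; search complete)
target is not among the 2 markings reachable within 3 steps

NO — not reachable within 3 firings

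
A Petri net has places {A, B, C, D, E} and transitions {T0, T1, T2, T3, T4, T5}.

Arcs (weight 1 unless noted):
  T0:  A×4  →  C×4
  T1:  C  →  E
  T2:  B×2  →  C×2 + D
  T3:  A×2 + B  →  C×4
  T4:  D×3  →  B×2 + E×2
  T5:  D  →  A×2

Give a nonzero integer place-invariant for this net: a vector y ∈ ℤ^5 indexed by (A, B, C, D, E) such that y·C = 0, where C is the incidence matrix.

y = (A:1, B:2, C:1, D:2, E:1)

Incidence matrix C (rows=places, cols=transitions):
       T0   T1   T2   T3   T4   T5
    A  -4    0    0   -2    0    2
    B   0    0   -2   -1    2    0
    C   4   -1    2    4    0    0
    D   0    0    1    0   -3   -1
    E   0    1    0    0    2    0

Candidate y = [1, 2, 1, 2, 1]; check y·C column-wise:
  col T0: 1·-4 + 2·0 + 1·4 + 2·0 + 1·0 = 0
  col T1: 1·0 + 2·0 + 1·-1 + 2·0 + 1·1 = 0
  col T2: 1·0 + 2·-2 + 1·2 + 2·1 + 1·0 = 0
  col T3: 1·-2 + 2·-1 + 1·4 + 2·0 + 1·0 = 0
  col T4: 1·0 + 2·2 + 1·0 + 2·-3 + 1·2 = 0
  col T5: 1·2 + 2·0 + 1·0 + 2·-1 + 1·0 = 0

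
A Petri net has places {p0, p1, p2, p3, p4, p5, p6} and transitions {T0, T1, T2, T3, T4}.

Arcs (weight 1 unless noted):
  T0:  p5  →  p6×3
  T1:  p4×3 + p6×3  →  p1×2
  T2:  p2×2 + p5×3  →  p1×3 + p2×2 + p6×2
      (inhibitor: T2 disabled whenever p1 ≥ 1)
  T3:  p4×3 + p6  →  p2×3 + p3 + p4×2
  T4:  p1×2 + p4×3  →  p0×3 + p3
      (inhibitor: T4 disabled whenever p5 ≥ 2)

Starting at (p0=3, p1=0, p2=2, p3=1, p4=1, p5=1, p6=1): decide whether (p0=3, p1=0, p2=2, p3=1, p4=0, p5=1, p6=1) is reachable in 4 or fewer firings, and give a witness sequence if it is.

NO — not reachable within 4 firings

depth 0: 1 marking
depth 1: 2 markings reached so far
depth 2: 2 markings reached so far
(frontier empty at depth 2; search complete)
target is not among the 2 markings reachable within 4 steps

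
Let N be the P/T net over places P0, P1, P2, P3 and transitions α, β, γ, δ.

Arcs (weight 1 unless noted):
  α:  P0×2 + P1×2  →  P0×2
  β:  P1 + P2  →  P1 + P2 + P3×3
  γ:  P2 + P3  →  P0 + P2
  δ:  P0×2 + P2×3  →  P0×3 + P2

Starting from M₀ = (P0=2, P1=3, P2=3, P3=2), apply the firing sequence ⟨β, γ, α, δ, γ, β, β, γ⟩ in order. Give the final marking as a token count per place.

(P0=6, P1=1, P2=1, P3=8)

step 1: fire β:  (P0=2, P1=3, P2=3, P3=2) → (P0=2, P1=3, P2=3, P3=5)
step 2: fire γ:  (P0=2, P1=3, P2=3, P3=5) → (P0=3, P1=3, P2=3, P3=4)
step 3: fire α:  (P0=3, P1=3, P2=3, P3=4) → (P0=3, P1=1, P2=3, P3=4)
step 4: fire δ:  (P0=3, P1=1, P2=3, P3=4) → (P0=4, P1=1, P2=1, P3=4)
step 5: fire γ:  (P0=4, P1=1, P2=1, P3=4) → (P0=5, P1=1, P2=1, P3=3)
step 6: fire β:  (P0=5, P1=1, P2=1, P3=3) → (P0=5, P1=1, P2=1, P3=6)
step 7: fire β:  (P0=5, P1=1, P2=1, P3=6) → (P0=5, P1=1, P2=1, P3=9)
step 8: fire γ:  (P0=5, P1=1, P2=1, P3=9) → (P0=6, P1=1, P2=1, P3=8)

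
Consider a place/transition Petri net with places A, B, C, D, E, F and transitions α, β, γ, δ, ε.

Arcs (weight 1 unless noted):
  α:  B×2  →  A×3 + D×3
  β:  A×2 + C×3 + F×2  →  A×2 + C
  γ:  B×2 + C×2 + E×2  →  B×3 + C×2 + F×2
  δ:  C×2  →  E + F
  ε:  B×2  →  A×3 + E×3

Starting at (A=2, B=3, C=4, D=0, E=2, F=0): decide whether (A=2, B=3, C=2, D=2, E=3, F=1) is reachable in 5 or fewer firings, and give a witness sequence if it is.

NO — not reachable within 5 firings

depth 0: 1 marking
depth 1: 5 markings reached so far
depth 2: 12 markings reached so far
depth 3: 24 markings reached so far
depth 4: 38 markings reached so far
depth 5: 51 markings reached so far
target is not among the 51 markings reachable within 5 steps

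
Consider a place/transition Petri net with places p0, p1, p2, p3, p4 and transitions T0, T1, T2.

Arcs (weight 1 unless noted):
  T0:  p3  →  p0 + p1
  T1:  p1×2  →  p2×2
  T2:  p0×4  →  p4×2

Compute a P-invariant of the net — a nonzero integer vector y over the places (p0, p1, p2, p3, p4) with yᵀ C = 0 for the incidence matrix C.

Incidence matrix C (rows=places, cols=transitions):
       T0   T1   T2
   p0   1    0   -4
   p1   1   -2    0
   p2   0    2    0
   p3  -1    0    0
   p4   0    0    2

Candidate y = [0, 1, 1, 1, 0]; check y·C column-wise:
  col T0: 0·1 + 1·1 + 1·0 + 1·-1 = 0
  col T1: 1·-2 + 1·2 + 1·0 = 0
  col T2: 0·-4 + 1·0 + 1·0 + 1·0 + 0·2 = 0

y = (p0:0, p1:1, p2:1, p3:1, p4:0)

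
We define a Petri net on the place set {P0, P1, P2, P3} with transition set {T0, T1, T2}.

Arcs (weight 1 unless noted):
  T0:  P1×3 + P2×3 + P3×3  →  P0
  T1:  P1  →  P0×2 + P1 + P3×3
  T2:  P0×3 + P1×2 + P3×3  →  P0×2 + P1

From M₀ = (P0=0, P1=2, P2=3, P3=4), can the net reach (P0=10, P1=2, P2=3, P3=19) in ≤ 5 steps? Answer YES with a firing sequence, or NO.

YES — reachable via ⟨T1, T1, T1, T1, T1⟩ (5 firings)

step 1: fire T1:  (P0=0, P1=2, P2=3, P3=4) → (P0=2, P1=2, P2=3, P3=7)
step 2: fire T1:  (P0=2, P1=2, P2=3, P3=7) → (P0=4, P1=2, P2=3, P3=10)
step 3: fire T1:  (P0=4, P1=2, P2=3, P3=10) → (P0=6, P1=2, P2=3, P3=13)
step 4: fire T1:  (P0=6, P1=2, P2=3, P3=13) → (P0=8, P1=2, P2=3, P3=16)
step 5: fire T1:  (P0=8, P1=2, P2=3, P3=16) → (P0=10, P1=2, P2=3, P3=19)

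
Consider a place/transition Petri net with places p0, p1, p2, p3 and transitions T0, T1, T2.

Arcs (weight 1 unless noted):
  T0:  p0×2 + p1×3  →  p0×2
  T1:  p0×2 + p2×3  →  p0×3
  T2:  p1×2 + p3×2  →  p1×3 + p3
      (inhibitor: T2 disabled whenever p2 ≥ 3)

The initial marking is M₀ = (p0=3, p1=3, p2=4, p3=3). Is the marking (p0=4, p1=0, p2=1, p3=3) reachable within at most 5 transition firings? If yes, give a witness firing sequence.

YES — reachable via ⟨T0, T1⟩ (2 firings)

step 1: fire T0:  (p0=3, p1=3, p2=4, p3=3) → (p0=3, p1=0, p2=4, p3=3)
step 2: fire T1:  (p0=3, p1=0, p2=4, p3=3) → (p0=4, p1=0, p2=1, p3=3)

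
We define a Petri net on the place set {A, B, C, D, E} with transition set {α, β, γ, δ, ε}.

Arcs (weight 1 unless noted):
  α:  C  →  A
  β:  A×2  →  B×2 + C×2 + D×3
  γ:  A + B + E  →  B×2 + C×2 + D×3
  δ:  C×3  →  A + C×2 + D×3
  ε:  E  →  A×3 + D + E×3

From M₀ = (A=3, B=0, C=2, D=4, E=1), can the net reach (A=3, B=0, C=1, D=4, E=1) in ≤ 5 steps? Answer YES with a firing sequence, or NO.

NO — not reachable within 5 firings

depth 0: 1 marking
depth 1: 4 markings reached so far
depth 2: 11 markings reached so far
depth 3: 26 markings reached so far
depth 4: 53 markings reached so far
depth 5: 102 markings reached so far
target is not among the 102 markings reachable within 5 steps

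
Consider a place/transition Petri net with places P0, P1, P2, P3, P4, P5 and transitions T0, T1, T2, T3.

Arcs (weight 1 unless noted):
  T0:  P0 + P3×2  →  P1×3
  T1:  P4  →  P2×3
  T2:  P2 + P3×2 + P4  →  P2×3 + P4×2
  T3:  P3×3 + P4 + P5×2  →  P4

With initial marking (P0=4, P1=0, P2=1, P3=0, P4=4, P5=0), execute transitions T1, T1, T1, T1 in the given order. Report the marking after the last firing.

(P0=4, P1=0, P2=13, P3=0, P4=0, P5=0)

step 1: fire T1:  (P0=4, P1=0, P2=1, P3=0, P4=4, P5=0) → (P0=4, P1=0, P2=4, P3=0, P4=3, P5=0)
step 2: fire T1:  (P0=4, P1=0, P2=4, P3=0, P4=3, P5=0) → (P0=4, P1=0, P2=7, P3=0, P4=2, P5=0)
step 3: fire T1:  (P0=4, P1=0, P2=7, P3=0, P4=2, P5=0) → (P0=4, P1=0, P2=10, P3=0, P4=1, P5=0)
step 4: fire T1:  (P0=4, P1=0, P2=10, P3=0, P4=1, P5=0) → (P0=4, P1=0, P2=13, P3=0, P4=0, P5=0)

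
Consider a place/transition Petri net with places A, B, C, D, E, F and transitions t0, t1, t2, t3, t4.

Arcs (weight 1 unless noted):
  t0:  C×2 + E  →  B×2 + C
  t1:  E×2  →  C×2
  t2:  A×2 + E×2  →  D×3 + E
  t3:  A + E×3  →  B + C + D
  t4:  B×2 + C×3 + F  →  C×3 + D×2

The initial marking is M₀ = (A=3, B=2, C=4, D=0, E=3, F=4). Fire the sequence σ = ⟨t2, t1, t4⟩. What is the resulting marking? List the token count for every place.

step 1: fire t2:  (A=3, B=2, C=4, D=0, E=3, F=4) → (A=1, B=2, C=4, D=3, E=2, F=4)
step 2: fire t1:  (A=1, B=2, C=4, D=3, E=2, F=4) → (A=1, B=2, C=6, D=3, E=0, F=4)
step 3: fire t4:  (A=1, B=2, C=6, D=3, E=0, F=4) → (A=1, B=0, C=6, D=5, E=0, F=3)

(A=1, B=0, C=6, D=5, E=0, F=3)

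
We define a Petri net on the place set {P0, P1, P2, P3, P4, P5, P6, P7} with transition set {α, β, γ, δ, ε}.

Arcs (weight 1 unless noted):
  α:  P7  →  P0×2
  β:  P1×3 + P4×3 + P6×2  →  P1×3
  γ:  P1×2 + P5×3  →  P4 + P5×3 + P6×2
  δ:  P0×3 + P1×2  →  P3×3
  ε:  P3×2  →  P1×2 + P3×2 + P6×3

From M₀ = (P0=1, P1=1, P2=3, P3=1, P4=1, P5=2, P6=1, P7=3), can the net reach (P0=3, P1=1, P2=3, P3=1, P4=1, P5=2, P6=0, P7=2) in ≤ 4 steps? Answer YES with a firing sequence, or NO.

depth 0: 1 marking
depth 1: 2 markings reached so far
depth 2: 3 markings reached so far
depth 3: 4 markings reached so far
depth 4: 4 markings reached so far
(frontier empty at depth 4; search complete)
target is not among the 4 markings reachable within 4 steps

NO — not reachable within 4 firings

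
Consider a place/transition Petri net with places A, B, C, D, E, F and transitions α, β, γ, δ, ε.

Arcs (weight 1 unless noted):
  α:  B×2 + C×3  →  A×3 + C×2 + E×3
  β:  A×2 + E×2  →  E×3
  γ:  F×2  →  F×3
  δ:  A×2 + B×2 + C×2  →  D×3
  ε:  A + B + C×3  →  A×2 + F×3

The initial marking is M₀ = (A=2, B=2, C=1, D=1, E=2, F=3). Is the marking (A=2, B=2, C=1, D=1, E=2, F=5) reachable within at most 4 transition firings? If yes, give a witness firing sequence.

YES — reachable via ⟨γ, γ⟩ (2 firings)

step 1: fire γ:  (A=2, B=2, C=1, D=1, E=2, F=3) → (A=2, B=2, C=1, D=1, E=2, F=4)
step 2: fire γ:  (A=2, B=2, C=1, D=1, E=2, F=4) → (A=2, B=2, C=1, D=1, E=2, F=5)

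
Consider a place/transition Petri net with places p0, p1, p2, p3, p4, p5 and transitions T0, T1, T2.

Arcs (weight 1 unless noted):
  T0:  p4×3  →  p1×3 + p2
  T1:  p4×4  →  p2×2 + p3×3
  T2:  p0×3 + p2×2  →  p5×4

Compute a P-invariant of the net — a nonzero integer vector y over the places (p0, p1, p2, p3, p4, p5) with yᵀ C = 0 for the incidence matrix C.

Incidence matrix C (rows=places, cols=transitions):
       T0   T1   T2
   p0   0    0   -3
   p1   3    0    0
   p2   1    2   -2
   p3   0    3    0
   p4  -3   -4    0
   p5   0    0    4

Candidate y = [2, 1, -3, 2, 0, 0]; check y·C column-wise:
  col T0: 2·0 + 1·3 + -3·1 + 2·0 + 0·-3 = 0
  col T1: 2·0 + 1·0 + -3·2 + 2·3 + 0·-4 = 0
  col T2: 2·-3 + 1·0 + -3·-2 + 2·0 + 0·4 = 0

y = (p0:2, p1:1, p2:-3, p3:2, p4:0, p5:0)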